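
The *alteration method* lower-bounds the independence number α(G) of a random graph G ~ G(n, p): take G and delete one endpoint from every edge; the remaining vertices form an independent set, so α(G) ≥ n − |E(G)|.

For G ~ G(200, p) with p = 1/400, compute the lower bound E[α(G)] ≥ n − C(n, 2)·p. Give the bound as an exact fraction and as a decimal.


E[|E(G)|] = C(200, 2)·p = 19900 · (1/400) = 199/4.
E[α(G)] ≥ n − E[|E(G)|] = 200 − 199/4 = 601/4.
Numerically: ≈ 150.250000.
(This is only a lower bound; the true E[α(G)] may be larger.)

E[α(G)] ≥ 601/4 ≈ 150.250000.


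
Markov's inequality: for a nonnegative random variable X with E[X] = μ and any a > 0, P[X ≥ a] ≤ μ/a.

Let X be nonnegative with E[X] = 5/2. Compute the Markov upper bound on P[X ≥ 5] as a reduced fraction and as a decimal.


μ = E[X] = 5/2, a = 5.
Markov: P[X ≥ 5] ≤ μ/a = (5/2)/5 = 1/2.
Numerically: ≈ 0.500.
(Since a = 5 > μ = 2.500, the bound 1/2 is < 1 and informative.)

P[X ≥ 5] ≤ 1/2 ≈ 0.500.


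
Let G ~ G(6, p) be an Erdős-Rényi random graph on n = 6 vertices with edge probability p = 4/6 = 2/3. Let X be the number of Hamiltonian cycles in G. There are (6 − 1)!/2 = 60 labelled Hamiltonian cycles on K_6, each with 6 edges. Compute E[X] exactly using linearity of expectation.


K_6 has (6 − 1)!/2 = 60 labelled Hamiltonian cycles.
For each such Hamiltonian cycle H, let X_H = 1 if all 6 edges of H are present in G. Then P[X_H = 1] = p^{6} = (2/3)^{6} = 64/729.
By linearity of expectation: E[X] = Σ_H E[X_H] = 60 · p^{6} = 60 · 64/729 = 1280/243.
Numerically: E[X] ≈ 5.267.

E[X] = 60 · (2/3)^{6} = 1280/243 ≈ 5.267.


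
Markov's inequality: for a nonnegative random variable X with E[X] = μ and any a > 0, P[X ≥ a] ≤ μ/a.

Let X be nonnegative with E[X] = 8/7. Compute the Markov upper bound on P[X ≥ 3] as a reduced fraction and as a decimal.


μ = E[X] = 8/7, a = 3.
Markov: P[X ≥ 3] ≤ μ/a = (8/7)/3 = 8/21.
Numerically: ≈ 0.381.
(Since a = 3 > μ = 1.143, the bound 8/21 is < 1 and informative.)

P[X ≥ 3] ≤ 8/21 ≈ 0.381.


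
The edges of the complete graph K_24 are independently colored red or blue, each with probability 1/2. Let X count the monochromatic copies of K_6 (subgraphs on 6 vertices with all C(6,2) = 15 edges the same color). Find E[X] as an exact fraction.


Let X = Σ_S X_S over the C(24, 6) = 134596 subsets S of size 6, where X_S = 1 if the K_6 on S is monochromatic.
For a fixed S, the K_6 on S has C(6, 2) = 15 edges. P[all 15 edges red] = (1/2)^15, and likewise for blue, so P[monochromatic] = 2·(1/2)^15 = 2^{1 − 15} = 1/16384.
By linearity: E[X] = C(24, 6) · 2^{1 − 15} = 134596 · 1/16384 = 33649/4096.
Numerically: E[X] ≈ 8.215088.

E[X] = C(24,6)·2^(1−C(6,2)) = 33649/4096 ≈ 8.215088.


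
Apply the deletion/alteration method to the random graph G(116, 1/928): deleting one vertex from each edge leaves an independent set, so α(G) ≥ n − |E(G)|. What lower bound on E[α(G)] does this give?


E[|E(G)|] = C(116, 2)·p = 6670 · (1/928) = 115/16.
E[α(G)] ≥ n − E[|E(G)|] = 116 − 115/16 = 1741/16.
Numerically: ≈ 108.812500.
(This is only a lower bound; the true E[α(G)] may be larger.)

E[α(G)] ≥ 1741/16 ≈ 108.812500.


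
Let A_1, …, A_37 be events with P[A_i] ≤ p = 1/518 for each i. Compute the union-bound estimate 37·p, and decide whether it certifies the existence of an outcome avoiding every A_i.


Union bound: P[∪_{i=1}^{37} A_i] ≤ Σ_i P[A_i] ≤ 37·p = 37·(1/518) = 1/14.
Numerically: 1/14 ≈ 0.071429.
Is 1/14 < 1? YES.
Since P[∪ A_i] ≤ 1/14 < 1, the complement has P[∩ A_i^c] ≥ 1 − 1/14 = 13/14 > 0, so some outcome avoids every A_i.

37·p = 1/14 ≈ 0.071429; existence CERTIFIED by the union bound.


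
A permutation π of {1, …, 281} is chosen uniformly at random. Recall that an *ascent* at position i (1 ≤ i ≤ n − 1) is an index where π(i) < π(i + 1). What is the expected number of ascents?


Write X = Σ X_I over i = 1, …, 280, with X_I the indicator of one ascent.
There are 280 indicators.
For each fixed i, the pair (π(i), π(i+1)) is a uniformly random ordered pair of distinct values from {1, …, 281}; by symmetry P[π(i) < π(i+1)] = 1/2.
By linearity: E[X] = 280 · (1/2) = (281 − 1) · (1/2) = 140 ≈ 140.0000.

E[X] = 140 = 140.0000.


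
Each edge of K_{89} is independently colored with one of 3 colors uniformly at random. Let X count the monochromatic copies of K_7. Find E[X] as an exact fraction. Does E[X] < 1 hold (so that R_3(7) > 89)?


E[X] = C(89, 7) · 3^{1 − 21} = 6890268572 · 3^{−20} = 6890268572/3486784401.
As a reduced fraction: E[X] = 6890268572/3486784401 ≈ 1.976.
Is E[X] < 1? NO.
Since E[X] ≥ 1, the first-moment bound is inconclusive at n = 89; it does NOT by itself certify R_3(7) > 89.

E[X] = 6890268572/3486784401 ≈ 1.976; E[X] ≥ 1; first-moment method inconclusive here.


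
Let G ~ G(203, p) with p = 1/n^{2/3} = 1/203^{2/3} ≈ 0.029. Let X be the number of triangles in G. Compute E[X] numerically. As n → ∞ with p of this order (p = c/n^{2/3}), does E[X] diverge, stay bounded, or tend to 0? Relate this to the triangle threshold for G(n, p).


Number of potential triangles: C(203, 3) = 1373701.
Each occurs with probability p³ ≈ (0.029)³ ≈ 2.42665e-05.
By linearity: E[X] = C(203, 3)·p³ ≈ 1373701 · 2.42665e-05 ≈ 33.335.
Since α = 2/3 < 1, p = c/n^{2/3} ≫ 1/n is above the triangle threshold p ~ 1/n. Asymptotically E[X] ~ (c³/6)·n^{3(1−α)} = (1³/6)·n^{1} → ∞; triangles are abundant w.h.p.

E[X] ≈ 33.335; in regime p = Θ(1/n^{2/3}) E[X] diverges (above the triangle threshold p ~ 1/n).


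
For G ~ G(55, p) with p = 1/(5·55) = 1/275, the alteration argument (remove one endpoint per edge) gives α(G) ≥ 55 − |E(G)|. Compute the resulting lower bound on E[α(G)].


E[|E(G)|] = C(55, 2)·p = 1485 · (1/275) = 27/5.
E[α(G)] ≥ n − E[|E(G)|] = 55 − 27/5 = 248/5.
Numerically: ≈ 49.60000.
(This is only a lower bound; the true E[α(G)] may be larger.)

E[α(G)] ≥ 248/5 ≈ 49.60000.


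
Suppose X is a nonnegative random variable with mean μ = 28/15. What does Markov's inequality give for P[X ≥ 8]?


μ = E[X] = 28/15, a = 8.
Markov: P[X ≥ 8] ≤ μ/a = (28/15)/8 = 7/30.
Numerically: ≈ 0.233333.
(Since a = 8 > μ = 1.866667, the bound 7/30 is < 1 and informative.)

P[X ≥ 8] ≤ 7/30 ≈ 0.233333.


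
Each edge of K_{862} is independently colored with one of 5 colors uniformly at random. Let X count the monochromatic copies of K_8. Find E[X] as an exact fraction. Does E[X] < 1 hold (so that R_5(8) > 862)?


E[X] = C(862, 8) · 5^{1 − 28} = 7317951015318931845 · 5^{−27} = 7317951015318931845/7450580596923828125.
As a reduced fraction: E[X] = 1463590203063786369/1490116119384765625 ≈ 0.982199.
Is E[X] < 1? YES.
Since E[X] < 1, there exists a 5-coloring of K_{862} with no monochromatic K_8; hence R_5(8) > 862.

E[X] = 1463590203063786369/1490116119384765625 ≈ 0.982199; E[X] < 1, so R_5(8) > 862.


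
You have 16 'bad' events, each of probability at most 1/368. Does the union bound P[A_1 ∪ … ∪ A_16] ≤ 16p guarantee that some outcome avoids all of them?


Union bound: P[∪_{i=1}^{16} A_i] ≤ Σ_i P[A_i] ≤ 16·p = 16·(1/368) = 1/23.
Numerically: 1/23 ≈ 0.043.
Is 1/23 < 1? YES.
Since P[∪ A_i] ≤ 1/23 < 1, the complement has P[∩ A_i^c] ≥ 1 − 1/23 = 22/23 > 0, so some outcome avoids every A_i.

16·p = 1/23 ≈ 0.043; existence CERTIFIED by the union bound.


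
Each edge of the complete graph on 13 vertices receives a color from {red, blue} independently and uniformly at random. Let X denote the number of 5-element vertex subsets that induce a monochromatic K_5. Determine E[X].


Let X = Σ_S X_S over the C(13, 5) = 1287 subsets S of size 5, where X_S = 1 if the K_5 on S is monochromatic.
For a fixed S, the K_5 on S has C(5, 2) = 10 edges. P[all 10 edges red] = (1/2)^10, and likewise for blue, so P[monochromatic] = 2·(1/2)^10 = 2^{1 − 10} = 1/512.
By linearity: E[X] = C(13, 5) · 2^{1 − 10} = 1287 · 1/512 = 1287/512.
Numerically: E[X] ≈ 2.5137.

E[X] = C(13,5)·2^(1−C(5,2)) = 1287/512 ≈ 2.5137.


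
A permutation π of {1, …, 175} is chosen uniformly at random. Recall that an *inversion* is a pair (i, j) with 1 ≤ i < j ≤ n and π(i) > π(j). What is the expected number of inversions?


Write X = Σ X_I over the C(175, 2) = 15225 pairs i < j, with X_I the indicator of one inversion.
There are 15225 indicators.
For each fixed pair i < j, the values π(i) and π(j) are two distinct elements of {1, …, 175} in uniformly random order; by symmetry P[π(i) > π(j)] = 1/2.
By linearity: E[X] = 15225 · (1/2) = C(175, 2) · (1/2) = 15225/2 = 15225/2 ≈ 7612.5000.

E[X] = 15225/2 = 7612.5000.


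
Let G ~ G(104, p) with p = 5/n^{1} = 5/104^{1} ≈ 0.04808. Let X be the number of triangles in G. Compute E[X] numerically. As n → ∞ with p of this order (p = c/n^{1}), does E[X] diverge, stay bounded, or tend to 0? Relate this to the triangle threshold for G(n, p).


Number of potential triangles: C(104, 3) = 182104.
Each occurs with probability p³ ≈ (0.04808)³ ≈ 1.111245e-04.
By linearity: E[X] = C(104, 3)·p³ ≈ 182104 · 1.111245e-04 ≈ 20.2362.
Here α = 1, so p = 5/n is exactly at the triangle threshold p ~ 1/n. Asymptotically E[X] → c³/6 = 5³/6 = 125/6 ≈ 20.8333, a bounded constant. In this regime the triangle count is asymptotically Poisson(c³/6).

E[X] ≈ 20.2362; in regime p = Θ(1/n^{1}) E[X] stays bounded (at the triangle threshold p ~ 1/n).


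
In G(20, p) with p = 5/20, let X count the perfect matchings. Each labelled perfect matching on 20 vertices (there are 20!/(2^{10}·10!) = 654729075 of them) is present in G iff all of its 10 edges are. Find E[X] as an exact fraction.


K_20 has 20!/(2^{10}·10!) = 654729075 labelled perfect matchings.
For each such perfect matching H, let X_H = 1 if all 10 edges of H are present in G. Then P[X_H = 1] = p^{10} = (1/4)^{10} = 1/1048576.
By linearity of expectation: E[X] = Σ_H E[X_H] = 654729075 · p^{10} = 654729075 · 1/1048576 = 654729075/1048576.
Numerically: E[X] ≈ 624.4.

E[X] = 654729075 · (1/4)^{10} = 654729075/1048576 ≈ 624.4.


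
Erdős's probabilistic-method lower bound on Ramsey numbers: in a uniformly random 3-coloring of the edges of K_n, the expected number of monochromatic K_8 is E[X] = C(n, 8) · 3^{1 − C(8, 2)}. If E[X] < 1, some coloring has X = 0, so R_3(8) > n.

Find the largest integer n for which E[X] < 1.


We need C(n, 8) · 3^{1 − 28} < 1, i.e. C(n, 8) < 3^{28 − 1} = 7625597484987.
Check values of n near the boundary:
  n = 152: C(152, 8) = 5859727868575; 5859727868575 < 7625597484987? YES
  n = 153: C(153, 8) = 6183023199255; 6183023199255 < 7625597484987? YES
  n = 154: C(154, 8) = 6521818990995; 6521818990995 < 7625597484987? YES
  n = 155: C(155, 8) = 6876747915675; 6876747915675 < 7625597484987? YES
  n = 156: C(156, 8) = 7248464019225; 7248464019225 < 7625597484987? YES
  n = 157: C(157, 8) = 7637643295425; 7637643295425 < 7625597484987? NO
  n = 158: C(158, 8) = 8044984271181; 8044984271181 < 7625597484987? NO
The largest n with C(n, 8) < 7625597484987 is n = 156 (where E[X] = 805384891025/847288609443 ≈ 0.95054). Hence R_3(8) > 156, i.e. R_3(8) ≥ 157.

Largest n = 156; hence R_3(8) > 156.


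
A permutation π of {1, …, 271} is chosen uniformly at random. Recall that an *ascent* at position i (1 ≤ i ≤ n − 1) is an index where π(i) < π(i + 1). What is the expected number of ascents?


Write X = Σ X_I over i = 1, …, 270, with X_I the indicator of one ascent.
There are 270 indicators.
For each fixed i, the pair (π(i), π(i+1)) is a uniformly random ordered pair of distinct values from {1, …, 271}; by symmetry P[π(i) < π(i+1)] = 1/2.
By linearity: E[X] = 270 · (1/2) = (271 − 1) · (1/2) = 135 ≈ 135.0000.

E[X] = 135 = 135.0000.


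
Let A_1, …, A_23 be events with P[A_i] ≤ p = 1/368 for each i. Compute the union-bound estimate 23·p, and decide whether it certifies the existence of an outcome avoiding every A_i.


Union bound: P[∪_{i=1}^{23} A_i] ≤ Σ_i P[A_i] ≤ 23·p = 23·(1/368) = 1/16.
Numerically: 1/16 ≈ 0.0625.
Is 1/16 < 1? YES.
Since P[∪ A_i] ≤ 1/16 < 1, the complement has P[∩ A_i^c] ≥ 1 − 1/16 = 15/16 > 0, so some outcome avoids every A_i.

23·p = 1/16 ≈ 0.0625; existence CERTIFIED by the union bound.


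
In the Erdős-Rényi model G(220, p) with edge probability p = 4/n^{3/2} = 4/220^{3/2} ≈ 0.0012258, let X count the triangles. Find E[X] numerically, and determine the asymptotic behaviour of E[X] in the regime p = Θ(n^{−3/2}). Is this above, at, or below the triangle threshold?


Number of potential triangles: C(220, 3) = 1750540.
Each occurs with probability p³ ≈ (0.0012258)³ ≈ 1.8419503e-09.
By linearity: E[X] = C(220, 3)·p³ ≈ 1750540 · 1.8419503e-09 ≈ 0.00322.
Since α = 3/2 > 1, p = c/n^{3/2} = o(1/n) is below the triangle threshold p ~ 1/n. Asymptotically E[X] ~ (c³/6)·n^{3(1−α)} = (4³/6)·n^{-1.5} → 0, so by Markov's inequality G has no triangles w.h.p.

E[X] ≈ 0.00322; in regime p = Θ(1/n^{3/2}) E[X] tends to 0 (below the triangle threshold p ~ 1/n).


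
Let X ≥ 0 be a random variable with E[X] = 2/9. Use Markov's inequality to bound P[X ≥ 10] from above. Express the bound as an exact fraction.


μ = E[X] = 2/9, a = 10.
Markov: P[X ≥ 10] ≤ μ/a = (2/9)/10 = 1/45.
Numerically: ≈ 0.02222.
(Since a = 10 > μ = 0.22222, the bound 1/45 is < 1 and informative.)

P[X ≥ 10] ≤ 1/45 ≈ 0.02222.


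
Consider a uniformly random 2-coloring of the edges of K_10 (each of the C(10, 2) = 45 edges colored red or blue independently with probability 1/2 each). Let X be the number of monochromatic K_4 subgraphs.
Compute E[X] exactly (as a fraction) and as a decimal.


Let X = Σ_S X_S over the C(10, 4) = 210 subsets S of size 4, where X_S = 1 if the K_4 on S is monochromatic.
For a fixed S, the K_4 on S has C(4, 2) = 6 edges. P[all 6 edges red] = (1/2)^6, and likewise for blue, so P[monochromatic] = 2·(1/2)^6 = 2^{1 − 6} = 1/32.
Summing: E[X] = C(10, 4) · 2^{1 − 6} = 210 · 1/32 = 105/16.
Numerically: E[X] ≈ 6.562.

E[X] = C(10,4)·2^(1−C(4,2)) = 105/16 ≈ 6.562.


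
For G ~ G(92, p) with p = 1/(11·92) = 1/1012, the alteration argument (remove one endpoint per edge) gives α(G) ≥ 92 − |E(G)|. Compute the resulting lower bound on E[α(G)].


E[|E(G)|] = C(92, 2)·p = 4186 · (1/1012) = 91/22.
E[α(G)] ≥ n − E[|E(G)|] = 92 − 91/22 = 1933/22.
Numerically: ≈ 87.8636.
(This is only a lower bound; the true E[α(G)] may be larger.)

E[α(G)] ≥ 1933/22 ≈ 87.8636.


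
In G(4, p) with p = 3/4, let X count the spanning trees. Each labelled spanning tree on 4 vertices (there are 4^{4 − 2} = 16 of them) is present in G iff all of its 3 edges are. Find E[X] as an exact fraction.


K_4 has 4^{4 − 2} = 16 labelled spanning trees.
For each such spanning tree H, let X_H = 1 if all 3 edges of H are present in G. Then P[X_H = 1] = p^{3} = (3/4)^{3} = 27/64.
By linearity: E[X] = Σ_H E[X_H] = 16 · p^{3} = 16 · 27/64 = 27/4.
Numerically: E[X] ≈ 6.75.

E[X] = 16 · (3/4)^{3} = 27/4 ≈ 6.75.


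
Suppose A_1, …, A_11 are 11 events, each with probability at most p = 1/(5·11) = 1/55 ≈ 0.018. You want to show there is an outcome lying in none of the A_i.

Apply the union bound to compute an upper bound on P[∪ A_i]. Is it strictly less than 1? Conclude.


Union bound: P[∪_{i=1}^{11} A_i] ≤ Σ_i P[A_i] ≤ 11·p = 11·(1/55) = 1/5.
Numerically: 1/5 ≈ 0.200.
Is 1/5 < 1? YES.
Since P[∪ A_i] ≤ 1/5 < 1, the complement has P[∩ A_i^c] ≥ 1 − 1/5 = 4/5 > 0, so some outcome avoids every A_i.

11·p = 1/5 ≈ 0.200; existence CERTIFIED by the union bound.


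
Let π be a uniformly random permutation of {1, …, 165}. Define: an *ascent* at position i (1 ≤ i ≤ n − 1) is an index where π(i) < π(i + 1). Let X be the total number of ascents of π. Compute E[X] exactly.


Write X = Σ X_I over i = 1, …, 164, with X_I the indicator of one ascent.
There are 164 indicators.
For each fixed i, the pair (π(i), π(i+1)) is a uniformly random ordered pair of distinct values from {1, …, 165}; by symmetry P[π(i) < π(i+1)] = 1/2.
By linearity: E[X] = 164 · (1/2) = (165 − 1) · (1/2) = 82 ≈ 82.000000.

E[X] = 82 = 82.000000.


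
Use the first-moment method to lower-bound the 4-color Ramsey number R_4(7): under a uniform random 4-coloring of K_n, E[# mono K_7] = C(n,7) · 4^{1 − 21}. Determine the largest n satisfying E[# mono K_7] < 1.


We need C(n, 7) · 4^{1 − 21} < 1, i.e. C(n, 7) < 4^{21 − 1} = 1099511627776.
Check values of n near the boundary:
  n = 177: C(177, 7) = 957664425960; 957664425960 < 1099511627776? YES
  n = 178: C(178, 7) = 996867063280; 996867063280 < 1099511627776? YES
  n = 179: C(179, 7) = 1037437234460; 1037437234460 < 1099511627776? YES
  n = 180: C(180, 7) = 1079414463600; 1079414463600 < 1099511627776? YES
  n = 181: C(181, 7) = 1122839183400; 1122839183400 < 1099511627776? NO
  n = 182: C(182, 7) = 1167752750736; 1167752750736 < 1099511627776? NO
The largest n with C(n, 7) < 1099511627776 is n = 180 (where E[X] = 67463403975/68719476736 ≈ 0.982). Hence R_4(7) > 180, i.e. R_4(7) ≥ 181.

Largest n = 180; hence R_4(7) > 180.


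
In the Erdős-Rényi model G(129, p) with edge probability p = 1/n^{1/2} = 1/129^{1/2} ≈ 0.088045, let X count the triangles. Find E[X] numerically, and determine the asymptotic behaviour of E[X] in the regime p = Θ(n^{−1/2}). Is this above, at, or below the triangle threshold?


Number of potential triangles: C(129, 3) = 349504.
Each occurs with probability p³ ≈ (0.088045)³ ≈ 6.8252008e-04.
By linearity: E[X] = C(129, 3)·p³ ≈ 349504 · 6.8252008e-04 ≈ 238.54350.
Since α = 1/2 < 1, p = c/n^{1/2} ≫ 1/n is above the triangle threshold p ~ 1/n. Asymptotically E[X] ~ (c³/6)·n^{3(1−α)} = (1³/6)·n^{1.5} → ∞; triangles are abundant w.h.p.

E[X] ≈ 238.54350; in regime p = Θ(1/n^{1/2}) E[X] diverges (above the triangle threshold p ~ 1/n).


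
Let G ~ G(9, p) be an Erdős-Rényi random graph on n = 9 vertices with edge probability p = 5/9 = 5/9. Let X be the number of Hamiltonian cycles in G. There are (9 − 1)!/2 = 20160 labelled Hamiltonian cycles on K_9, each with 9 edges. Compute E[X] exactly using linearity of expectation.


K_9 has (9 − 1)!/2 = 20160 labelled Hamiltonian cycles.
For each such Hamiltonian cycle H, let X_H = 1 if all 9 edges of H are present in G. Then P[X_H = 1] = p^{9} = (5/9)^{9} = 1953125/387420489.
Summing the indicators: E[X] = Σ_H E[X_H] = 20160 · p^{9} = 20160 · 1953125/387420489 = 4375000000/43046721.
Numerically: E[X] ≈ 101.634.

E[X] = 20160 · (5/9)^{9} = 4375000000/43046721 ≈ 101.634.


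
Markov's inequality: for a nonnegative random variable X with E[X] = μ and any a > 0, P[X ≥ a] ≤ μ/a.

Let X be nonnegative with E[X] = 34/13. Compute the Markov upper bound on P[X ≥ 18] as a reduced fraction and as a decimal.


μ = E[X] = 34/13, a = 18.
Markov: P[X ≥ 18] ≤ μ/a = (34/13)/18 = 17/117.
Numerically: ≈ 0.145.
(Since a = 18 > μ = 2.615, the bound 17/117 is < 1 and informative.)

P[X ≥ 18] ≤ 17/117 ≈ 0.145.


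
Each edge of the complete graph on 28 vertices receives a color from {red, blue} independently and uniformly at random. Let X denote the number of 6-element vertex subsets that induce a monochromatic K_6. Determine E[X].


Let X = Σ_S X_S over the C(28, 6) = 376740 subsets S of size 6, where X_S = 1 if the K_6 on S is monochromatic.
For a fixed S, the K_6 on S has C(6, 2) = 15 edges. P[all 15 edges red] = (1/2)^15, and likewise for blue, so P[monochromatic] = 2·(1/2)^15 = 2^{1 − 15} = 1/16384.
By linearity of expectation: E[X] = C(28, 6) · 2^{1 − 15} = 376740 · 1/16384 = 94185/4096.
Numerically: E[X] ≈ 22.99438.

E[X] = C(28,6)·2^(1−C(6,2)) = 94185/4096 ≈ 22.99438.


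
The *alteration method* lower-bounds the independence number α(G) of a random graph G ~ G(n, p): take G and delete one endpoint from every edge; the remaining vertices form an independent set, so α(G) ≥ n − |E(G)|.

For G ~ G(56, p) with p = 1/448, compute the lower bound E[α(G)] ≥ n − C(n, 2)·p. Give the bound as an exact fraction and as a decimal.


E[|E(G)|] = C(56, 2)·p = 1540 · (1/448) = 55/16.
E[α(G)] ≥ n − E[|E(G)|] = 56 − 55/16 = 841/16.
Numerically: ≈ 52.562.
(This is only a lower bound; the true E[α(G)] may be larger.)

E[α(G)] ≥ 841/16 ≈ 52.562.


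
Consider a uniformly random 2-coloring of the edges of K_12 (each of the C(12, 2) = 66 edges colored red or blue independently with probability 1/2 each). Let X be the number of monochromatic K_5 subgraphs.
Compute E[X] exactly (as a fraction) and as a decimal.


Let X = Σ_S X_S over the C(12, 5) = 792 subsets S of size 5, where X_S = 1 if the K_5 on S is monochromatic.
For a fixed S, the K_5 on S has C(5, 2) = 10 edges. P[all 10 edges red] = (1/2)^10, and likewise for blue, so P[monochromatic] = 2·(1/2)^10 = 2^{1 − 10} = 1/512.
By linearity: E[X] = C(12, 5) · 2^{1 − 10} = 792 · 1/512 = 99/64.
Numerically: E[X] ≈ 1.546875.

E[X] = C(12,5)·2^(1−C(5,2)) = 99/64 ≈ 1.546875.


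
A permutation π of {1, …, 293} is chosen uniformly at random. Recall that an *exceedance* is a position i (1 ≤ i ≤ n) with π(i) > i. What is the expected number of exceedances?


Write X = Σ_{i=1}^{293} X_i, where X_i = 1_{π(i) > i}.
For each fixed i, π(i) is uniform over {1, …, 293} (marginal of a uniform permutation), so P[π(i) > i] = (n − i)/n. Summing: Σ_{i=1}^{293} (n − i)/n = (0 + 1 + … + 292)/293 = 293(293 − 1)/(2·293) = (293 − 1)/2.
Hence E[X] = Σ_{i=1}^{293} (293 − i)/293 = 146 ≈ 146.0000.

E[X] = 146 = 146.0000.


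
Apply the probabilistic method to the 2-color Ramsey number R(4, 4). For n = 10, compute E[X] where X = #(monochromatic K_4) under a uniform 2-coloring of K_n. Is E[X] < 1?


E[X] = C(10, 4) · 2^{1 − 6} = 210 · 2^{−5} = 210/32.
As a reduced fraction: E[X] = 105/16 ≈ 6.562.
Is E[X] < 1? NO.
Since E[X] ≥ 1, the first-moment bound is inconclusive at n = 10; it does NOT by itself certify R(4, 4) > 10.

E[X] = 105/16 ≈ 6.562; E[X] ≥ 1; first-moment method inconclusive here.


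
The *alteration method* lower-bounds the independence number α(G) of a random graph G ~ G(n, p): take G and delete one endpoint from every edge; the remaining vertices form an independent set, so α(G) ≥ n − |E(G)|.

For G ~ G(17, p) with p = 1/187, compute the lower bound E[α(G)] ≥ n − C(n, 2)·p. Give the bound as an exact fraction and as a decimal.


E[|E(G)|] = C(17, 2)·p = 136 · (1/187) = 8/11.
E[α(G)] ≥ n − E[|E(G)|] = 17 − 8/11 = 179/11.
Numerically: ≈ 16.273.
(This is only a lower bound; the true E[α(G)] may be larger.)

E[α(G)] ≥ 179/11 ≈ 16.273.


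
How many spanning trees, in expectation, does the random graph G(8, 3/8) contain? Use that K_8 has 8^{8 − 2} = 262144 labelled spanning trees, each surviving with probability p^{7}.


K_8 has 8^{8 − 2} = 262144 labelled spanning trees.
For each such spanning tree H, let X_H = 1 if all 7 edges of H are present in G. Then P[X_H = 1] = p^{7} = (3/8)^{7} = 2187/2097152.
By linearity of expectation: E[X] = Σ_H E[X_H] = 262144 · p^{7} = 262144 · 2187/2097152 = 2187/8.
Numerically: E[X] ≈ 273.4.

E[X] = 262144 · (3/8)^{7} = 2187/8 ≈ 273.4.


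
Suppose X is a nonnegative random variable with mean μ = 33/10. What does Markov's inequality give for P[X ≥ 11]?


μ = E[X] = 33/10, a = 11.
Markov: P[X ≥ 11] ≤ μ/a = (33/10)/11 = 3/10.
Numerically: ≈ 0.3000.
(Since a = 11 > μ = 3.3000, the bound 3/10 is < 1 and informative.)

P[X ≥ 11] ≤ 3/10 ≈ 0.3000.


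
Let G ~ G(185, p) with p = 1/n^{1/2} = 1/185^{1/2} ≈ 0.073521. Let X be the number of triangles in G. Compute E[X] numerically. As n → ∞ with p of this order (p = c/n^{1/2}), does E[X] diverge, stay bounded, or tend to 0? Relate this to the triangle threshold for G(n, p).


Number of potential triangles: C(185, 3) = 1038220.
Each occurs with probability p³ ≈ (0.073521)³ ≈ 3.9741331e-04.
By linearity: E[X] = C(185, 3)·p³ ≈ 1038220 · 3.9741331e-04 ≈ 412.60245.
Since α = 1/2 < 1, p = c/n^{1/2} ≫ 1/n is above the triangle threshold p ~ 1/n. Asymptotically E[X] ~ (c³/6)·n^{3(1−α)} = (1³/6)·n^{1.5} → ∞; triangles are abundant w.h.p.

E[X] ≈ 412.60245; in regime p = Θ(1/n^{1/2}) E[X] diverges (above the triangle threshold p ~ 1/n).


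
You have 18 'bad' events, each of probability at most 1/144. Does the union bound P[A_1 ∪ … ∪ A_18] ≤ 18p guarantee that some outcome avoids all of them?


Union bound: P[∪_{i=1}^{18} A_i] ≤ Σ_i P[A_i] ≤ 18·p = 18·(1/144) = 1/8.
Numerically: 1/8 ≈ 0.1250.
Is 1/8 < 1? YES.
Since P[∪ A_i] ≤ 1/8 < 1, the complement has P[∩ A_i^c] ≥ 1 − 1/8 = 7/8 > 0, so some outcome avoids every A_i.

18·p = 1/8 ≈ 0.1250; existence CERTIFIED by the union bound.


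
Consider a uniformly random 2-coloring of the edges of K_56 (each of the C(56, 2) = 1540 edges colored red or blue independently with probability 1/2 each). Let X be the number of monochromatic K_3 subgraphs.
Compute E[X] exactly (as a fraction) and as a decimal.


Let X = Σ_S X_S over the C(56, 3) = 27720 subsets S of size 3, where X_S = 1 if the K_3 on S is monochromatic.
For a fixed S, the K_3 on S has C(3, 2) = 3 edges. P[all 3 edges red] = (1/2)^3, and likewise for blue, so P[monochromatic] = 2·(1/2)^3 = 2^{1 − 3} = 1/4.
By linearity: E[X] = C(56, 3) · 2^{1 − 3} = 27720 · 1/4 = 6930.
Numerically: E[X] ≈ 6930.0000.

E[X] = C(56,3)·2^(1−C(3,2)) = 6930 ≈ 6930.0000.


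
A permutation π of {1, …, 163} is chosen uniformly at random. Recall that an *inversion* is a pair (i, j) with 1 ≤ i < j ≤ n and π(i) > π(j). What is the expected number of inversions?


Write X = Σ X_I over the C(163, 2) = 13203 pairs i < j, with X_I the indicator of one inversion.
There are 13203 indicators.
For each fixed pair i < j, the values π(i) and π(j) are two distinct elements of {1, …, 163} in uniformly random order; by symmetry P[π(i) > π(j)] = 1/2.
By linearity: E[X] = 13203 · (1/2) = C(163, 2) · (1/2) = 13203/2 = 13203/2 ≈ 6601.50000.

E[X] = 13203/2 = 6601.50000.


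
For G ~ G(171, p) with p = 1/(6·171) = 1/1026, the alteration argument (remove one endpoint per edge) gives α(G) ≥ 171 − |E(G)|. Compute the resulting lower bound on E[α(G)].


E[|E(G)|] = C(171, 2)·p = 14535 · (1/1026) = 85/6.
E[α(G)] ≥ n − E[|E(G)|] = 171 − 85/6 = 941/6.
Numerically: ≈ 156.833.
(This is only a lower bound; the true E[α(G)] may be larger.)

E[α(G)] ≥ 941/6 ≈ 156.833.


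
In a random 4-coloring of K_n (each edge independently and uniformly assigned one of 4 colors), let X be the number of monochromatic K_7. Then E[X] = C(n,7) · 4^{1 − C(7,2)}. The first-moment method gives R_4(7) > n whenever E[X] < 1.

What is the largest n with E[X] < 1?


We need C(n, 7) · 4^{1 − 21} < 1, i.e. C(n, 7) < 4^{21 − 1} = 1099511627776.
Check values of n near the boundary:
  n = 177: C(177, 7) = 957664425960; 957664425960 < 1099511627776? YES
  n = 178: C(178, 7) = 996867063280; 996867063280 < 1099511627776? YES
  n = 179: C(179, 7) = 1037437234460; 1037437234460 < 1099511627776? YES
  n = 180: C(180, 7) = 1079414463600; 1079414463600 < 1099511627776? YES
  n = 181: C(181, 7) = 1122839183400; 1122839183400 < 1099511627776? NO
  n = 182: C(182, 7) = 1167752750736; 1167752750736 < 1099511627776? NO
The largest n with C(n, 7) < 1099511627776 is n = 180 (where E[X] = 67463403975/68719476736 ≈ 0.98172). Hence R_4(7) > 180, i.e. R_4(7) ≥ 181.

Largest n = 180; hence R_4(7) > 180.


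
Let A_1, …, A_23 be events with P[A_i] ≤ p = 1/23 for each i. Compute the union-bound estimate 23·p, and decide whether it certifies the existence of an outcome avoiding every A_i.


Union bound: P[∪_{i=1}^{23} A_i] ≤ Σ_i P[A_i] ≤ 23·p = 23·(1/23) = 1.
Numerically: 1 ≈ 1.00000.
Is 1 < 1? NO.
Since the bound 1 is ≥ 1, the union bound is uninformative here; it does NOT by itself certify existence.

23·p = 1 ≈ 1.00000; existence NOT certified by the union bound.


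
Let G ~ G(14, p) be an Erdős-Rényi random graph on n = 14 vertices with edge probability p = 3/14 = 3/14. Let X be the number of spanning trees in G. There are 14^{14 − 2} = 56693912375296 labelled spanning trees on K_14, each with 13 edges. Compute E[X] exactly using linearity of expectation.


K_14 has 14^{14 − 2} = 56693912375296 labelled spanning trees.
For each such spanning tree H, let X_H = 1 if all 13 edges of H are present in G. Then P[X_H = 1] = p^{13} = (3/14)^{13} = 1594323/793714773254144.
Summing the indicators: E[X] = Σ_H E[X_H] = 56693912375296 · p^{13} = 56693912375296 · 1594323/793714773254144 = 1594323/14.
Numerically: E[X] ≈ 1.14e+05.

E[X] = 56693912375296 · (3/14)^{13} = 1594323/14 ≈ 1.14e+05.


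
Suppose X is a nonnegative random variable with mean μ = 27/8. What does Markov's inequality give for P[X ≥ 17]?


μ = E[X] = 27/8, a = 17.
Markov: P[X ≥ 17] ≤ μ/a = (27/8)/17 = 27/136.
Numerically: ≈ 0.19853.
(Since a = 17 > μ = 3.37500, the bound 27/136 is < 1 and informative.)

P[X ≥ 17] ≤ 27/136 ≈ 0.19853.


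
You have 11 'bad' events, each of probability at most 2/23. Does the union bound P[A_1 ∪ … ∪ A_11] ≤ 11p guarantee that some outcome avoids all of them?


Union bound: P[∪_{i=1}^{11} A_i] ≤ Σ_i P[A_i] ≤ 11·p = 11·(2/23) = 22/23.
Numerically: 22/23 ≈ 0.95652.
Is 22/23 < 1? YES.
Since P[∪ A_i] ≤ 22/23 < 1, the complement has P[∩ A_i^c] ≥ 1 − 22/23 = 1/23 > 0, so some outcome avoids every A_i.

11·p = 22/23 ≈ 0.95652; existence CERTIFIED by the union bound.


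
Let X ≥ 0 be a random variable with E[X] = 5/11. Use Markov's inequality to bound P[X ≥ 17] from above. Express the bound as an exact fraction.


μ = E[X] = 5/11, a = 17.
Markov: P[X ≥ 17] ≤ μ/a = (5/11)/17 = 5/187.
Numerically: ≈ 0.0267.
(Since a = 17 > μ = 0.4545, the bound 5/187 is < 1 and informative.)

P[X ≥ 17] ≤ 5/187 ≈ 0.0267.


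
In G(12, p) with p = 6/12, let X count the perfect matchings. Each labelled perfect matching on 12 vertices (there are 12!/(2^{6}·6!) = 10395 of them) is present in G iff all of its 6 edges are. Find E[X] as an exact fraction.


K_12 has 12!/(2^{6}·6!) = 10395 labelled perfect matchings.
For each such perfect matching H, let X_H = 1 if all 6 edges of H are present in G. Then P[X_H = 1] = p^{6} = (1/2)^{6} = 1/64.
By linearity: E[X] = Σ_H E[X_H] = 10395 · p^{6} = 10395 · 1/64 = 10395/64.
Numerically: E[X] ≈ 162.

E[X] = 10395 · (1/2)^{6} = 10395/64 ≈ 162.


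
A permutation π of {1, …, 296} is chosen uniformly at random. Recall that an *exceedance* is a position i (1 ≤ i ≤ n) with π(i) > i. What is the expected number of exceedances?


Write X = Σ_{i=1}^{296} X_i, where X_i = 1_{π(i) > i}.
For each fixed i, π(i) is uniform over {1, …, 296} (marginal of a uniform permutation), so P[π(i) > i] = (n − i)/n. Summing: Σ_{i=1}^{296} (n − i)/n = (0 + 1 + … + 295)/296 = 296(296 − 1)/(2·296) = (296 − 1)/2.
Hence E[X] = Σ_{i=1}^{296} (296 − i)/296 = 295/2 ≈ 147.500.

E[X] = 295/2 = 147.500.


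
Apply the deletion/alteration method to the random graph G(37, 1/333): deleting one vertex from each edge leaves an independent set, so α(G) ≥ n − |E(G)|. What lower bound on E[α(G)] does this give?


E[|E(G)|] = C(37, 2)·p = 666 · (1/333) = 2.
E[α(G)] ≥ n − E[|E(G)|] = 37 − 2 = 35.
Numerically: ≈ 35.000000.
(This is only a lower bound; the true E[α(G)] may be larger.)

E[α(G)] ≥ 35 ≈ 35.000000.


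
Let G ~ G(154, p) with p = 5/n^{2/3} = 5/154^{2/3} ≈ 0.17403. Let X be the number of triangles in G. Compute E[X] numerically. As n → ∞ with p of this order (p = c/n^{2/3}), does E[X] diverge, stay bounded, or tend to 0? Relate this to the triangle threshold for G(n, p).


Number of potential triangles: C(154, 3) = 596904.
Each occurs with probability p³ ≈ (0.17403)³ ≈ 5.2707033e-03.
By linearity: E[X] = C(154, 3)·p³ ≈ 596904 · 5.2707033e-03 ≈ 3146.10390.
Since α = 2/3 < 1, p = c/n^{2/3} ≫ 1/n is above the triangle threshold p ~ 1/n. Asymptotically E[X] ~ (c³/6)·n^{3(1−α)} = (5³/6)·n^{1} → ∞; triangles are abundant w.h.p.

E[X] ≈ 3146.10390; in regime p = Θ(1/n^{2/3}) E[X] diverges (above the triangle threshold p ~ 1/n).


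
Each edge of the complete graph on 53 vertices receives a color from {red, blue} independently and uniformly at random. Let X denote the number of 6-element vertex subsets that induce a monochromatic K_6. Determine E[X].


Let X = Σ_S X_S over the C(53, 6) = 22957480 subsets S of size 6, where X_S = 1 if the K_6 on S is monochromatic.
For a fixed S, the K_6 on S has C(6, 2) = 15 edges. P[all 15 edges red] = (1/2)^15, and likewise for blue, so P[monochromatic] = 2·(1/2)^15 = 2^{1 − 15} = 1/16384.
By linearity of expectation: E[X] = C(53, 6) · 2^{1 − 15} = 22957480 · 1/16384 = 2869685/2048.
Numerically: E[X] ≈ 1401.21338.

E[X] = C(53,6)·2^(1−C(6,2)) = 2869685/2048 ≈ 1401.21338.


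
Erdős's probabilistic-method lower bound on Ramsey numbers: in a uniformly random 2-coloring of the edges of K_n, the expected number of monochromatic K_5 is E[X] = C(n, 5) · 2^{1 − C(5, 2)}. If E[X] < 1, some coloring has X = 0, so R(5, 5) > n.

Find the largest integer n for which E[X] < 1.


We need C(n, 5) · 2^{1 − 10} < 1, i.e. C(n, 5) < 2^{10 − 1} = 512.
Check values of n near the boundary:
  n = 9: C(9, 5) = 126; 126 < 512? YES
  n = 10: C(10, 5) = 252; 252 < 512? YES
  n = 11: C(11, 5) = 462; 462 < 512? YES
  n = 12: C(12, 5) = 792; 792 < 512? NO
The largest n with C(n, 5) < 512 is n = 11 (where E[X] = 231/256 ≈ 0.902344). Hence R(5, 5) > 11, i.e. R(5, 5) ≥ 12.

Largest n = 11; hence R(5, 5) > 11.


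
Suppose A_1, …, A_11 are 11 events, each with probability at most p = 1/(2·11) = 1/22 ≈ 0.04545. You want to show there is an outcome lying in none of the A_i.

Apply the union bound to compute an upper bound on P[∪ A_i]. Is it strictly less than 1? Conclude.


Union bound: P[∪_{i=1}^{11} A_i] ≤ Σ_i P[A_i] ≤ 11·p = 11·(1/22) = 1/2.
Numerically: 1/2 ≈ 0.50000.
Is 1/2 < 1? YES.
Since P[∪ A_i] ≤ 1/2 < 1, the complement has P[∩ A_i^c] ≥ 1 − 1/2 = 1/2 > 0, so some outcome avoids every A_i.

11·p = 1/2 ≈ 0.50000; existence CERTIFIED by the union bound.


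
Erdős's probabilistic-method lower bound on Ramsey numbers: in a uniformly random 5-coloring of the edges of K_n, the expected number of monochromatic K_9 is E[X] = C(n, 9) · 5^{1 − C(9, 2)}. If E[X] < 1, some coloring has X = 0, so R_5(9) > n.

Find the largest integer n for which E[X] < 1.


We need C(n, 9) · 5^{1 − 36} < 1, i.e. C(n, 9) < 5^{36 − 1} = 2910383045673370361328125.
Check values of n near the boundary:
  n = 2165: C(2165, 9) = 2832220612024886803272630; 2832220612024886803272630 < 2910383045673370361328125? YES
  n = 2166: C(2166, 9) = 2844037944203015677277940; 2844037944203015677277940 < 2910383045673370361328125? YES
  n = 2167: C(2167, 9) = 2855899084841489792706810; 2855899084841489792706810 < 2910383045673370361328125? YES
  n = 2168: C(2168, 9) = 2867804175977929537095120; 2867804175977929537095120 < 2910383045673370361328125? YES
  n = 2169: C(2169, 9) = 2879753360044504243499683; 2879753360044504243499683 < 2910383045673370361328125? YES
  n = 2170: C(2170, 9) = 2891746779868845075610510; 2891746779868845075610510 < 2910383045673370361328125? YES
  n = 2171: C(2171, 9) = 2903784578674959601827205; 2903784578674959601827205 < 2910383045673370361328125? YES
  n = 2172: C(2172, 9) = 2915866900084148060642020; 2915866900084148060642020 < 2910383045673370361328125? NO
  n = 2173: C(2173, 9) = 2927993888115921319674265; 2927993888115921319674265 < 2910383045673370361328125? NO
The largest n with C(n, 9) < 2910383045673370361328125 is n = 2171 (where E[X] = 580756915734991920365441/582076609134674072265625 ≈ 0.998). Hence R_5(9) > 2171, i.e. R_5(9) ≥ 2172.

Largest n = 2171; hence R_5(9) > 2171.


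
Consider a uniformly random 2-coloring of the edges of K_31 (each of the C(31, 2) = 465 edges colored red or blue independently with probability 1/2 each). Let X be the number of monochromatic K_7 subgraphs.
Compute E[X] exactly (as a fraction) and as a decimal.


Let X = Σ_S X_S over the C(31, 7) = 2629575 subsets S of size 7, where X_S = 1 if the K_7 on S is monochromatic.
For a fixed S, the K_7 on S has C(7, 2) = 21 edges. P[all 21 edges red] = (1/2)^21, and likewise for blue, so P[monochromatic] = 2·(1/2)^21 = 2^{1 − 21} = 1/1048576.
By linearity: E[X] = C(31, 7) · 2^{1 − 21} = 2629575 · 1/1048576 = 2629575/1048576.
Numerically: E[X] ≈ 2.5078.

E[X] = C(31,7)·2^(1−C(7,2)) = 2629575/1048576 ≈ 2.5078.


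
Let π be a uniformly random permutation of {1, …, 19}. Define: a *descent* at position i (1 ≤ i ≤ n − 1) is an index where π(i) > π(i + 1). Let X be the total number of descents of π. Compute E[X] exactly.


Write X = Σ X_I over i = 1, …, 18, with X_I the indicator of one descent.
There are 18 indicators.
For each fixed i, the pair (π(i), π(i+1)) is a uniformly random ordered pair of distinct values from {1, …, 19}; by symmetry P[π(i) > π(i+1)] = 1/2.
By linearity: E[X] = 18 · (1/2) = (19 − 1) · (1/2) = 9 ≈ 9.00000.

E[X] = 9 = 9.00000.


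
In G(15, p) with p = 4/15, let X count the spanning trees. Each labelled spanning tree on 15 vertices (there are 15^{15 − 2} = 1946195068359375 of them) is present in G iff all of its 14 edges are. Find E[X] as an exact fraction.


K_15 has 15^{15 − 2} = 1946195068359375 labelled spanning trees.
For each such spanning tree H, let X_H = 1 if all 14 edges of H are present in G. Then P[X_H = 1] = p^{14} = (4/15)^{14} = 268435456/29192926025390625.
Summing the indicators: E[X] = Σ_H E[X_H] = 1946195068359375 · p^{14} = 1946195068359375 · 268435456/29192926025390625 = 268435456/15.
Numerically: E[X] ≈ 1.7896e+07.

E[X] = 1946195068359375 · (4/15)^{14} = 268435456/15 ≈ 1.7896e+07.


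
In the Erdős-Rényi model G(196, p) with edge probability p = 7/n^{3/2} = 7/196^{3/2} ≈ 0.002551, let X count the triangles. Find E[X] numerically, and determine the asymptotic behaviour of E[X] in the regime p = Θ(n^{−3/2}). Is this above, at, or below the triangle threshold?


Number of potential triangles: C(196, 3) = 1235780.
Each occurs with probability p³ ≈ (0.002551)³ ≈ 1.6601289e-08.
By linearity: E[X] = C(196, 3)·p³ ≈ 1235780 · 1.6601289e-08 ≈ 0.02052.
Since α = 3/2 > 1, p = c/n^{3/2} = o(1/n) is below the triangle threshold p ~ 1/n. Asymptotically E[X] ~ (c³/6)·n^{3(1−α)} = (7³/6)·n^{-1.5} → 0, so by Markov's inequality G has no triangles w.h.p.

E[X] ≈ 0.02052; in regime p = Θ(1/n^{3/2}) E[X] tends to 0 (below the triangle threshold p ~ 1/n).


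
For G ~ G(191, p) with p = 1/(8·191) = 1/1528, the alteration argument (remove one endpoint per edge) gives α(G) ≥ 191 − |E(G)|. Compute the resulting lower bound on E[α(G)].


E[|E(G)|] = C(191, 2)·p = 18145 · (1/1528) = 95/8.
E[α(G)] ≥ n − E[|E(G)|] = 191 − 95/8 = 1433/8.
Numerically: ≈ 179.125.
(This is only a lower bound; the true E[α(G)] may be larger.)

E[α(G)] ≥ 1433/8 ≈ 179.125.


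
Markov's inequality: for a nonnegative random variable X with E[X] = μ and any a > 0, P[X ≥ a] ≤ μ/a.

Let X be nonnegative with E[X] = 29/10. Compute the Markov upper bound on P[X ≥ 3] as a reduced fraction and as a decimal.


μ = E[X] = 29/10, a = 3.
Markov: P[X ≥ 3] ≤ μ/a = (29/10)/3 = 29/30.
Numerically: ≈ 0.967.
(Since a = 3 > μ = 2.900, the bound 29/30 is < 1 and informative.)

P[X ≥ 3] ≤ 29/30 ≈ 0.967.


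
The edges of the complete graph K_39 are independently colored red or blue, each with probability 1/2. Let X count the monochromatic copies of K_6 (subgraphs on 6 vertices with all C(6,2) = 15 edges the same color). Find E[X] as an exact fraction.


Let X = Σ_S X_S over the C(39, 6) = 3262623 subsets S of size 6, where X_S = 1 if the K_6 on S is monochromatic.
For a fixed S, the K_6 on S has C(6, 2) = 15 edges. P[all 15 edges red] = (1/2)^15, and likewise for blue, so P[monochromatic] = 2·(1/2)^15 = 2^{1 − 15} = 1/16384.
Summing: E[X] = C(39, 6) · 2^{1 − 15} = 3262623 · 1/16384 = 3262623/16384.
Numerically: E[X] ≈ 199.135.

E[X] = C(39,6)·2^(1−C(6,2)) = 3262623/16384 ≈ 199.135.
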